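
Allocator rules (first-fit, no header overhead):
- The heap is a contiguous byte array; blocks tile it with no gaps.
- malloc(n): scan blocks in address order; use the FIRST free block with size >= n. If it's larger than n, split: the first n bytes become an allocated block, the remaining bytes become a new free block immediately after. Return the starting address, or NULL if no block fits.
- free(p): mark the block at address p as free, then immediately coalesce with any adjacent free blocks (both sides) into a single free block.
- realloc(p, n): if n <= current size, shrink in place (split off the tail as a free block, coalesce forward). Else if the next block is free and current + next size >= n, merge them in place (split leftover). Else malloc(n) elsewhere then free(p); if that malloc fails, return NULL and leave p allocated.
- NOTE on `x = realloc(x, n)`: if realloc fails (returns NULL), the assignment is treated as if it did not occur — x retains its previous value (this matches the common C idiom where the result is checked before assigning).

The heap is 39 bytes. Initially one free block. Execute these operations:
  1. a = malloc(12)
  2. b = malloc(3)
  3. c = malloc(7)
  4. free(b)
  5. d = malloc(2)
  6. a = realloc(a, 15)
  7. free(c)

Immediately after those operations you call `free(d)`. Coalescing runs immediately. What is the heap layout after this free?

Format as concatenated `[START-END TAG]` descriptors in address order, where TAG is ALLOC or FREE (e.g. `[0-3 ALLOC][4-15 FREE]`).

Answer: [0-21 FREE][22-36 ALLOC][37-38 FREE]

Derivation:
Op 1: a = malloc(12) -> a = 0; heap: [0-11 ALLOC][12-38 FREE]
Op 2: b = malloc(3) -> b = 12; heap: [0-11 ALLOC][12-14 ALLOC][15-38 FREE]
Op 3: c = malloc(7) -> c = 15; heap: [0-11 ALLOC][12-14 ALLOC][15-21 ALLOC][22-38 FREE]
Op 4: free(b) -> (freed b); heap: [0-11 ALLOC][12-14 FREE][15-21 ALLOC][22-38 FREE]
Op 5: d = malloc(2) -> d = 12; heap: [0-11 ALLOC][12-13 ALLOC][14-14 FREE][15-21 ALLOC][22-38 FREE]
Op 6: a = realloc(a, 15) -> a = 22; heap: [0-11 FREE][12-13 ALLOC][14-14 FREE][15-21 ALLOC][22-36 ALLOC][37-38 FREE]
Op 7: free(c) -> (freed c); heap: [0-11 FREE][12-13 ALLOC][14-21 FREE][22-36 ALLOC][37-38 FREE]
free(d): d = 12 -> block [12-13 ALLOC]; mark free, coalesce with adjacent free neighbors -> [0-21 FREE][22-36 ALLOC][37-38 FREE]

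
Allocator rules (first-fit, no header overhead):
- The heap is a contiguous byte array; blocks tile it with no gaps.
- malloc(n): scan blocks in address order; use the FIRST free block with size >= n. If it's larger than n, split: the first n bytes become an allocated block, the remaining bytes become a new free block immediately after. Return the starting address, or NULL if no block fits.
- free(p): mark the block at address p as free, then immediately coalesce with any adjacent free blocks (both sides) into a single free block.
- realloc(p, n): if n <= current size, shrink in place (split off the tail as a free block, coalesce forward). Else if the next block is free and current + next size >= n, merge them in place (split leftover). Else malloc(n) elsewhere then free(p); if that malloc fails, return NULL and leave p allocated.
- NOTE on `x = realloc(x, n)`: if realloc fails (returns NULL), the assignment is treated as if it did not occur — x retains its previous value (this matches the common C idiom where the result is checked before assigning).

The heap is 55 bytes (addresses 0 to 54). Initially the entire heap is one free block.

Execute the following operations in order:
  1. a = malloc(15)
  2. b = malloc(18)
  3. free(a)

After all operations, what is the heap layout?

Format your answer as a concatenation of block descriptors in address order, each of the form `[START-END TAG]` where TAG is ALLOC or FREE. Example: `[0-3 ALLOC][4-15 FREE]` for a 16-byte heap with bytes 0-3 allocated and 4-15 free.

Op 1: a = malloc(15) -> a = 0; heap: [0-14 ALLOC][15-54 FREE]
Op 2: b = malloc(18) -> b = 15; heap: [0-14 ALLOC][15-32 ALLOC][33-54 FREE]
Op 3: free(a) -> (freed a); heap: [0-14 FREE][15-32 ALLOC][33-54 FREE]

Answer: [0-14 FREE][15-32 ALLOC][33-54 FREE]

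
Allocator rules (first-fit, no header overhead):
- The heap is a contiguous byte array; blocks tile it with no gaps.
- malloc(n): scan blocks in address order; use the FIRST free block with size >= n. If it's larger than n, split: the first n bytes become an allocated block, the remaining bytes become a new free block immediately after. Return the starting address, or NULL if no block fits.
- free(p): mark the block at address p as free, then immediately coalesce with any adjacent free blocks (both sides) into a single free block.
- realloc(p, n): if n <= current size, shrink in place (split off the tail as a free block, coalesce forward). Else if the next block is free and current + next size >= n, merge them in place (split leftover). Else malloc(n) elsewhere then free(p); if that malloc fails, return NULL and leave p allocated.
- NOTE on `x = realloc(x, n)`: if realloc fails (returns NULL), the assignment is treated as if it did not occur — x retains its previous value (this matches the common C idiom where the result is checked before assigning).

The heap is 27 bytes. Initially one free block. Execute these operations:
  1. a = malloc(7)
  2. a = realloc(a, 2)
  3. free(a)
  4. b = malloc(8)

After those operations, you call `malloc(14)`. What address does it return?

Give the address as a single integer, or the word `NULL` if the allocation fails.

Answer: 8

Derivation:
Op 1: a = malloc(7) -> a = 0; heap: [0-6 ALLOC][7-26 FREE]
Op 2: a = realloc(a, 2) -> a = 0; heap: [0-1 ALLOC][2-26 FREE]
Op 3: free(a) -> (freed a); heap: [0-26 FREE]
Op 4: b = malloc(8) -> b = 0; heap: [0-7 ALLOC][8-26 FREE]
malloc(14): first-fit scan over [0-7 ALLOC][8-26 FREE] -> 8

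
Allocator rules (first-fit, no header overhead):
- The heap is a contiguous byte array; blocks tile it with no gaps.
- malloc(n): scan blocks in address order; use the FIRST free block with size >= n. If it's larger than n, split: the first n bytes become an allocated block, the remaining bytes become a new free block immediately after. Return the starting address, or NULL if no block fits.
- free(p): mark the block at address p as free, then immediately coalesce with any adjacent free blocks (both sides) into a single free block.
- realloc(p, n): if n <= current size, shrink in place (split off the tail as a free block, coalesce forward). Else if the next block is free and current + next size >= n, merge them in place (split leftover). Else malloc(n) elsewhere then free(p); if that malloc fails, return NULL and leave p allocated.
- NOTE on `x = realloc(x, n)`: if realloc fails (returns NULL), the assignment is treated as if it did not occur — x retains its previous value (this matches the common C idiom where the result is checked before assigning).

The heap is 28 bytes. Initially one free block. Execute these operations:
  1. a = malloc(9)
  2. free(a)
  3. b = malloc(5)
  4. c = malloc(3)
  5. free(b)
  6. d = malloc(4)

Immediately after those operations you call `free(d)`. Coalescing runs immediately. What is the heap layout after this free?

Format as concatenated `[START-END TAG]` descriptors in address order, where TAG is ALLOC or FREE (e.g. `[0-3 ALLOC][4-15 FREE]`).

Op 1: a = malloc(9) -> a = 0; heap: [0-8 ALLOC][9-27 FREE]
Op 2: free(a) -> (freed a); heap: [0-27 FREE]
Op 3: b = malloc(5) -> b = 0; heap: [0-4 ALLOC][5-27 FREE]
Op 4: c = malloc(3) -> c = 5; heap: [0-4 ALLOC][5-7 ALLOC][8-27 FREE]
Op 5: free(b) -> (freed b); heap: [0-4 FREE][5-7 ALLOC][8-27 FREE]
Op 6: d = malloc(4) -> d = 0; heap: [0-3 ALLOC][4-4 FREE][5-7 ALLOC][8-27 FREE]
free(d): d = 0 -> block [0-3 ALLOC]; mark free, coalesce with adjacent free neighbors -> [0-4 FREE][5-7 ALLOC][8-27 FREE]

Answer: [0-4 FREE][5-7 ALLOC][8-27 FREE]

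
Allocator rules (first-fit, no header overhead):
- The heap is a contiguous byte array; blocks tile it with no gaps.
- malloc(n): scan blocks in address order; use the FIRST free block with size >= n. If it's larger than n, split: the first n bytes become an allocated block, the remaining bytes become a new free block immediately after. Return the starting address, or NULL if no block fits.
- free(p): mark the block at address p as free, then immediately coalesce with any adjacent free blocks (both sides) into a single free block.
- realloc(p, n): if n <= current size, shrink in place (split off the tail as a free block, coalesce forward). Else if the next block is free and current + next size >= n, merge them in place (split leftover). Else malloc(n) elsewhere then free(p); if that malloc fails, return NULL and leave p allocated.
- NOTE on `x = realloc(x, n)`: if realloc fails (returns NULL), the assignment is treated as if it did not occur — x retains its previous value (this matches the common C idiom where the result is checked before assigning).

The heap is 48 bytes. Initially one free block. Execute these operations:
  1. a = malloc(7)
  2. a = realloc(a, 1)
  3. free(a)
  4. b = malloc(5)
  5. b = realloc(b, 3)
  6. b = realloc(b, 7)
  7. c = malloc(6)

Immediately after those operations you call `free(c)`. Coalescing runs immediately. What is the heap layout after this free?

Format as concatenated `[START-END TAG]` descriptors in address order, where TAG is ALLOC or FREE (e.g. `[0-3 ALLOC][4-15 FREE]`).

Answer: [0-6 ALLOC][7-47 FREE]

Derivation:
Op 1: a = malloc(7) -> a = 0; heap: [0-6 ALLOC][7-47 FREE]
Op 2: a = realloc(a, 1) -> a = 0; heap: [0-0 ALLOC][1-47 FREE]
Op 3: free(a) -> (freed a); heap: [0-47 FREE]
Op 4: b = malloc(5) -> b = 0; heap: [0-4 ALLOC][5-47 FREE]
Op 5: b = realloc(b, 3) -> b = 0; heap: [0-2 ALLOC][3-47 FREE]
Op 6: b = realloc(b, 7) -> b = 0; heap: [0-6 ALLOC][7-47 FREE]
Op 7: c = malloc(6) -> c = 7; heap: [0-6 ALLOC][7-12 ALLOC][13-47 FREE]
free(c): c = 7 -> block [7-12 ALLOC]; mark free, coalesce with adjacent free neighbors -> [0-6 ALLOC][7-47 FREE]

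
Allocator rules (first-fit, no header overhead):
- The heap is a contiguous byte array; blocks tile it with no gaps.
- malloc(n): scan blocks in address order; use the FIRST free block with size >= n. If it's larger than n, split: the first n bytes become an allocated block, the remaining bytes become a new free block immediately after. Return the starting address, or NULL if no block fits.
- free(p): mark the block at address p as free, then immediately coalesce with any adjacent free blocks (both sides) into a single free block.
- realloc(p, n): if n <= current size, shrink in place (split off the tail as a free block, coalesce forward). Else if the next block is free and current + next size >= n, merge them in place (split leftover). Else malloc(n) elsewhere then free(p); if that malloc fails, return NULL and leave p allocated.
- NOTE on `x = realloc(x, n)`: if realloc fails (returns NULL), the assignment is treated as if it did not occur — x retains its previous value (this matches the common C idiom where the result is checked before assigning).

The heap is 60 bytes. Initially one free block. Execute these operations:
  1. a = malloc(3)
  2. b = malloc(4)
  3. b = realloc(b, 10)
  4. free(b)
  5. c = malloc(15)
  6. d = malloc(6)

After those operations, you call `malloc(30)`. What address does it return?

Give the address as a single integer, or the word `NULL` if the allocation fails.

Answer: 24

Derivation:
Op 1: a = malloc(3) -> a = 0; heap: [0-2 ALLOC][3-59 FREE]
Op 2: b = malloc(4) -> b = 3; heap: [0-2 ALLOC][3-6 ALLOC][7-59 FREE]
Op 3: b = realloc(b, 10) -> b = 3; heap: [0-2 ALLOC][3-12 ALLOC][13-59 FREE]
Op 4: free(b) -> (freed b); heap: [0-2 ALLOC][3-59 FREE]
Op 5: c = malloc(15) -> c = 3; heap: [0-2 ALLOC][3-17 ALLOC][18-59 FREE]
Op 6: d = malloc(6) -> d = 18; heap: [0-2 ALLOC][3-17 ALLOC][18-23 ALLOC][24-59 FREE]
malloc(30): first-fit scan over [0-2 ALLOC][3-17 ALLOC][18-23 ALLOC][24-59 FREE] -> 24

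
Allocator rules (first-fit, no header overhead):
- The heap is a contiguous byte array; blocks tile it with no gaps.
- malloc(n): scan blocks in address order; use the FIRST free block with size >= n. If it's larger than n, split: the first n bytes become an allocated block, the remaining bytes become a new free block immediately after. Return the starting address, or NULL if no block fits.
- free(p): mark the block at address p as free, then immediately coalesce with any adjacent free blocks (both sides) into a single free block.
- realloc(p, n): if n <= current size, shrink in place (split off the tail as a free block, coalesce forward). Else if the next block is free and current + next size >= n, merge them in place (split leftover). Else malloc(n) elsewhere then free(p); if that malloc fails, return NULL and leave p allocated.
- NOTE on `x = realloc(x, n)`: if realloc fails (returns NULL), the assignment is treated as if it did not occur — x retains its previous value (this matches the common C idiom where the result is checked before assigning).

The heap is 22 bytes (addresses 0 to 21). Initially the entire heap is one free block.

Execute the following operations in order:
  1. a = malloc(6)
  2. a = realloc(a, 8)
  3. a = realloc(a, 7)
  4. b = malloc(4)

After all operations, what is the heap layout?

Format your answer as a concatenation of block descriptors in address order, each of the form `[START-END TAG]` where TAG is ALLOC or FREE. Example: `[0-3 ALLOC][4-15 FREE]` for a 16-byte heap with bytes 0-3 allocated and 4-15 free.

Op 1: a = malloc(6) -> a = 0; heap: [0-5 ALLOC][6-21 FREE]
Op 2: a = realloc(a, 8) -> a = 0; heap: [0-7 ALLOC][8-21 FREE]
Op 3: a = realloc(a, 7) -> a = 0; heap: [0-6 ALLOC][7-21 FREE]
Op 4: b = malloc(4) -> b = 7; heap: [0-6 ALLOC][7-10 ALLOC][11-21 FREE]

Answer: [0-6 ALLOC][7-10 ALLOC][11-21 FREE]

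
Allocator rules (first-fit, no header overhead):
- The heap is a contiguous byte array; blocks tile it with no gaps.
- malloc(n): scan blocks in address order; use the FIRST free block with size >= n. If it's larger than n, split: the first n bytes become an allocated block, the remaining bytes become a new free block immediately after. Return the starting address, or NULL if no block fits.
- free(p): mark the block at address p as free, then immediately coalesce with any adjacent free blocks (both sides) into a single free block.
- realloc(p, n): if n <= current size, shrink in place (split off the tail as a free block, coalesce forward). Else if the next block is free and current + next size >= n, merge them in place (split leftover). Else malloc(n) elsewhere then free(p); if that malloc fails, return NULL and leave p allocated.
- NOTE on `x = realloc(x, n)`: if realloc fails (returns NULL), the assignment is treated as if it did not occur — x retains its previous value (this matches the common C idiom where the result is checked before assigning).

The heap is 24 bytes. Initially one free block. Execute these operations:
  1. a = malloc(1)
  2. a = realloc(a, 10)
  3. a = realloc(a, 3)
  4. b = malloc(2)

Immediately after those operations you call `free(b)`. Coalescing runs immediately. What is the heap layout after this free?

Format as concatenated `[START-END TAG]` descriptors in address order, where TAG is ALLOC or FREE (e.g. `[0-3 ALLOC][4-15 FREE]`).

Answer: [0-2 ALLOC][3-23 FREE]

Derivation:
Op 1: a = malloc(1) -> a = 0; heap: [0-0 ALLOC][1-23 FREE]
Op 2: a = realloc(a, 10) -> a = 0; heap: [0-9 ALLOC][10-23 FREE]
Op 3: a = realloc(a, 3) -> a = 0; heap: [0-2 ALLOC][3-23 FREE]
Op 4: b = malloc(2) -> b = 3; heap: [0-2 ALLOC][3-4 ALLOC][5-23 FREE]
free(b): b = 3 -> block [3-4 ALLOC]; mark free, coalesce with adjacent free neighbors -> [0-2 ALLOC][3-23 FREE]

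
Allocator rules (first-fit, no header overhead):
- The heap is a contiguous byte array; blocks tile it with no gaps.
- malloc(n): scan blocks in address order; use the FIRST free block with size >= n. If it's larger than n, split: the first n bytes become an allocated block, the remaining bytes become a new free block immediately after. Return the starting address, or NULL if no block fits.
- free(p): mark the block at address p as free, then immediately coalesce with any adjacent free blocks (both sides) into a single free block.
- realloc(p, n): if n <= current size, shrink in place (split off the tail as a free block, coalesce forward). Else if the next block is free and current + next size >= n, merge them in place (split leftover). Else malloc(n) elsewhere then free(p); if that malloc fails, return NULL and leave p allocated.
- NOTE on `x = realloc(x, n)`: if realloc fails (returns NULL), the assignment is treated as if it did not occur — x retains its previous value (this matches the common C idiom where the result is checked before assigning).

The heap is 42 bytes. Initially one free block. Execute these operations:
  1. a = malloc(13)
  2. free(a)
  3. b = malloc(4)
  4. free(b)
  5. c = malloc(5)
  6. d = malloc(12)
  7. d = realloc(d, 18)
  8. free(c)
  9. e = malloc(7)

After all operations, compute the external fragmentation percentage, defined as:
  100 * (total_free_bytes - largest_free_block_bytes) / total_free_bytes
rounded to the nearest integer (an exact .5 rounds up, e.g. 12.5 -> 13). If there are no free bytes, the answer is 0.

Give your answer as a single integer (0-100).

Op 1: a = malloc(13) -> a = 0; heap: [0-12 ALLOC][13-41 FREE]
Op 2: free(a) -> (freed a); heap: [0-41 FREE]
Op 3: b = malloc(4) -> b = 0; heap: [0-3 ALLOC][4-41 FREE]
Op 4: free(b) -> (freed b); heap: [0-41 FREE]
Op 5: c = malloc(5) -> c = 0; heap: [0-4 ALLOC][5-41 FREE]
Op 6: d = malloc(12) -> d = 5; heap: [0-4 ALLOC][5-16 ALLOC][17-41 FREE]
Op 7: d = realloc(d, 18) -> d = 5; heap: [0-4 ALLOC][5-22 ALLOC][23-41 FREE]
Op 8: free(c) -> (freed c); heap: [0-4 FREE][5-22 ALLOC][23-41 FREE]
Op 9: e = malloc(7) -> e = 23; heap: [0-4 FREE][5-22 ALLOC][23-29 ALLOC][30-41 FREE]
Free blocks: [5 12] total_free=17 largest=12 -> 100*(17-12)/17 = 500/17 ≈ 29.412 -> rounds to 29

Answer: 29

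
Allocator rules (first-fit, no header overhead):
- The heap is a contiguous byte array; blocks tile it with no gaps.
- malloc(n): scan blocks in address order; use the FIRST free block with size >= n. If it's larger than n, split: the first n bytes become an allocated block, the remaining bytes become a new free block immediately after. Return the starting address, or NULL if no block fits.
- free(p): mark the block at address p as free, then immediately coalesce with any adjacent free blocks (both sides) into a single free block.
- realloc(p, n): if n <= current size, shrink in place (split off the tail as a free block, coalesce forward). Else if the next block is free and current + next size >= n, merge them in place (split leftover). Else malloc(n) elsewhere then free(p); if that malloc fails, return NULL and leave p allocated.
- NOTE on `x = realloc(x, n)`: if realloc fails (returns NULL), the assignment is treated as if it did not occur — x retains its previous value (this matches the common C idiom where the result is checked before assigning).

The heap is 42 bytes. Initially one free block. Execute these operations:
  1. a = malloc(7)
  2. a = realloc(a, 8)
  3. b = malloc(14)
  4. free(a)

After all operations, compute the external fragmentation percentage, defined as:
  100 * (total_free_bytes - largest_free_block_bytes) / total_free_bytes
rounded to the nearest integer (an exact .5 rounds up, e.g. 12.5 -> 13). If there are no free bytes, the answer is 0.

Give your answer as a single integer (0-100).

Op 1: a = malloc(7) -> a = 0; heap: [0-6 ALLOC][7-41 FREE]
Op 2: a = realloc(a, 8) -> a = 0; heap: [0-7 ALLOC][8-41 FREE]
Op 3: b = malloc(14) -> b = 8; heap: [0-7 ALLOC][8-21 ALLOC][22-41 FREE]
Op 4: free(a) -> (freed a); heap: [0-7 FREE][8-21 ALLOC][22-41 FREE]
Free blocks: [8 20] total_free=28 largest=20 -> 100*(28-20)/28 = 800/28 ≈ 28.571 -> rounds to 29

Answer: 29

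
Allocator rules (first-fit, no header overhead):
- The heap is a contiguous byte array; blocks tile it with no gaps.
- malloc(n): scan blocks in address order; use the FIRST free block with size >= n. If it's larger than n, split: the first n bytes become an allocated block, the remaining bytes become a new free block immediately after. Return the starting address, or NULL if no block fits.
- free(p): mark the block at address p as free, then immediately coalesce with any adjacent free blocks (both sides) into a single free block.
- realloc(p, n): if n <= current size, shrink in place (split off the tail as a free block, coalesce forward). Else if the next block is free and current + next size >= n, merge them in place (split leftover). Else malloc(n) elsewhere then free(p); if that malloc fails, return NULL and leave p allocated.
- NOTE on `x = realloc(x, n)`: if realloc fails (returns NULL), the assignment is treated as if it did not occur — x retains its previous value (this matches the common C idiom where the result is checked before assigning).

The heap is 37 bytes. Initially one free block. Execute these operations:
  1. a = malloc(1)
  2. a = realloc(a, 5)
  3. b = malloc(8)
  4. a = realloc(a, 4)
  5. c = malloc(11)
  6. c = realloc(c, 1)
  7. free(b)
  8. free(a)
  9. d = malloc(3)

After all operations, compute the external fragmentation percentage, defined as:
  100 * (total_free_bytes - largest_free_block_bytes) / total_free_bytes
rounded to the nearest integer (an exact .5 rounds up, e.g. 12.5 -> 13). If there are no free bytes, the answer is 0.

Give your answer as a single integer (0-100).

Answer: 30

Derivation:
Op 1: a = malloc(1) -> a = 0; heap: [0-0 ALLOC][1-36 FREE]
Op 2: a = realloc(a, 5) -> a = 0; heap: [0-4 ALLOC][5-36 FREE]
Op 3: b = malloc(8) -> b = 5; heap: [0-4 ALLOC][5-12 ALLOC][13-36 FREE]
Op 4: a = realloc(a, 4) -> a = 0; heap: [0-3 ALLOC][4-4 FREE][5-12 ALLOC][13-36 FREE]
Op 5: c = malloc(11) -> c = 13; heap: [0-3 ALLOC][4-4 FREE][5-12 ALLOC][13-23 ALLOC][24-36 FREE]
Op 6: c = realloc(c, 1) -> c = 13; heap: [0-3 ALLOC][4-4 FREE][5-12 ALLOC][13-13 ALLOC][14-36 FREE]
Op 7: free(b) -> (freed b); heap: [0-3 ALLOC][4-12 FREE][13-13 ALLOC][14-36 FREE]
Op 8: free(a) -> (freed a); heap: [0-12 FREE][13-13 ALLOC][14-36 FREE]
Op 9: d = malloc(3) -> d = 0; heap: [0-2 ALLOC][3-12 FREE][13-13 ALLOC][14-36 FREE]
Free blocks: [10 23] total_free=33 largest=23 -> 100*(33-23)/33 = 1000/33 ≈ 30.303 -> rounds to 30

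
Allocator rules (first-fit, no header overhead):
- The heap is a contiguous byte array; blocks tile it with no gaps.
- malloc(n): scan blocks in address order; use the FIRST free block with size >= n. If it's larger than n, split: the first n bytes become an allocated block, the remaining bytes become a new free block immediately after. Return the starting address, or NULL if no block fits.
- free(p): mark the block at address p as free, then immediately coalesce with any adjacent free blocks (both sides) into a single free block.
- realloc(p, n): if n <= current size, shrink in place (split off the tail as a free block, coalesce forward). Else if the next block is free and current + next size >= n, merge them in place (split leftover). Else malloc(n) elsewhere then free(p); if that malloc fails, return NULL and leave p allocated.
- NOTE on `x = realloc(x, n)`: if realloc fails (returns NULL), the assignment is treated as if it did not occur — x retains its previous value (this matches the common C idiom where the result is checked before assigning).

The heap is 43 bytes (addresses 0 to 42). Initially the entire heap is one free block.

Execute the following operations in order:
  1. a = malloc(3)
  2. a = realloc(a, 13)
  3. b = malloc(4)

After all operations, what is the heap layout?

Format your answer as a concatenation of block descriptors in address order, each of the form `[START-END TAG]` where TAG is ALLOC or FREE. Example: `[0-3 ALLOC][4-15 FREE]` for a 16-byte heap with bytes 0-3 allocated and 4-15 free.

Answer: [0-12 ALLOC][13-16 ALLOC][17-42 FREE]

Derivation:
Op 1: a = malloc(3) -> a = 0; heap: [0-2 ALLOC][3-42 FREE]
Op 2: a = realloc(a, 13) -> a = 0; heap: [0-12 ALLOC][13-42 FREE]
Op 3: b = malloc(4) -> b = 13; heap: [0-12 ALLOC][13-16 ALLOC][17-42 FREE]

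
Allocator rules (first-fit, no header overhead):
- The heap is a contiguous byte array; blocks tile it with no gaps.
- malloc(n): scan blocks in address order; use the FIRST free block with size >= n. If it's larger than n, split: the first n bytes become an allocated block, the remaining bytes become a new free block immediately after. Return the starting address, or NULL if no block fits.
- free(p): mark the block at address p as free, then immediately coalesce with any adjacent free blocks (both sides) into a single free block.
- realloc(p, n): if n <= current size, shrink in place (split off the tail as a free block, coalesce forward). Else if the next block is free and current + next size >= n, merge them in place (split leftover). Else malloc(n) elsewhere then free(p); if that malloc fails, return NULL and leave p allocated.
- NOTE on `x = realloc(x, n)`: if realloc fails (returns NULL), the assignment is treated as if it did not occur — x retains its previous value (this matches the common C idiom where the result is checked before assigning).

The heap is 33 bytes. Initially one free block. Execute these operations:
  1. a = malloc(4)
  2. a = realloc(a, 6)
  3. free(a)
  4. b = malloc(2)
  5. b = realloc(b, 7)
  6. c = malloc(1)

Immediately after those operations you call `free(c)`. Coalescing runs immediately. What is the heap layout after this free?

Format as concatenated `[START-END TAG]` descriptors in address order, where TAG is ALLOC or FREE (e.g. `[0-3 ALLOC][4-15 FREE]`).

Answer: [0-6 ALLOC][7-32 FREE]

Derivation:
Op 1: a = malloc(4) -> a = 0; heap: [0-3 ALLOC][4-32 FREE]
Op 2: a = realloc(a, 6) -> a = 0; heap: [0-5 ALLOC][6-32 FREE]
Op 3: free(a) -> (freed a); heap: [0-32 FREE]
Op 4: b = malloc(2) -> b = 0; heap: [0-1 ALLOC][2-32 FREE]
Op 5: b = realloc(b, 7) -> b = 0; heap: [0-6 ALLOC][7-32 FREE]
Op 6: c = malloc(1) -> c = 7; heap: [0-6 ALLOC][7-7 ALLOC][8-32 FREE]
free(c): c = 7 -> block [7-7 ALLOC]; mark free, coalesce with adjacent free neighbors -> [0-6 ALLOC][7-32 FREE]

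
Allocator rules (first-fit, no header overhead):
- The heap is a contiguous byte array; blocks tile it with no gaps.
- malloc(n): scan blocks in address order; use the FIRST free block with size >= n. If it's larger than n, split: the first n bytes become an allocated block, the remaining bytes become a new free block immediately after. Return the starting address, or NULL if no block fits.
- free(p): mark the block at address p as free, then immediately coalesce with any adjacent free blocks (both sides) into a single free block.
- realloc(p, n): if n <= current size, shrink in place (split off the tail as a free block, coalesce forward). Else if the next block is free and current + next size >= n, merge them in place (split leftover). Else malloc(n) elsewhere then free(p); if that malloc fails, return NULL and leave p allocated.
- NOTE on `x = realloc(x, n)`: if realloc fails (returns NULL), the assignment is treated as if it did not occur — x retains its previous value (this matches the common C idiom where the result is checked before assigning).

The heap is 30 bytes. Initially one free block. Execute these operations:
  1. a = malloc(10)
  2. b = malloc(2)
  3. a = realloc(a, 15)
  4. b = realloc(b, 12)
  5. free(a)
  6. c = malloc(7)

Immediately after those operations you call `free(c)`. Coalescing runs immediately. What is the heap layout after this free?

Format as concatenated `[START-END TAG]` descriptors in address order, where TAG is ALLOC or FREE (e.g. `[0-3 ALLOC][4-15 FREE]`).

Answer: [0-9 FREE][10-11 ALLOC][12-29 FREE]

Derivation:
Op 1: a = malloc(10) -> a = 0; heap: [0-9 ALLOC][10-29 FREE]
Op 2: b = malloc(2) -> b = 10; heap: [0-9 ALLOC][10-11 ALLOC][12-29 FREE]
Op 3: a = realloc(a, 15) -> a = 12; heap: [0-9 FREE][10-11 ALLOC][12-26 ALLOC][27-29 FREE]
Op 4: b = realloc(b, 12) -> NULL (b unchanged); heap: [0-9 FREE][10-11 ALLOC][12-26 ALLOC][27-29 FREE]
Op 5: free(a) -> (freed a); heap: [0-9 FREE][10-11 ALLOC][12-29 FREE]
Op 6: c = malloc(7) -> c = 0; heap: [0-6 ALLOC][7-9 FREE][10-11 ALLOC][12-29 FREE]
free(c): c = 0 -> block [0-6 ALLOC]; mark free, coalesce with adjacent free neighbors -> [0-9 FREE][10-11 ALLOC][12-29 FREE]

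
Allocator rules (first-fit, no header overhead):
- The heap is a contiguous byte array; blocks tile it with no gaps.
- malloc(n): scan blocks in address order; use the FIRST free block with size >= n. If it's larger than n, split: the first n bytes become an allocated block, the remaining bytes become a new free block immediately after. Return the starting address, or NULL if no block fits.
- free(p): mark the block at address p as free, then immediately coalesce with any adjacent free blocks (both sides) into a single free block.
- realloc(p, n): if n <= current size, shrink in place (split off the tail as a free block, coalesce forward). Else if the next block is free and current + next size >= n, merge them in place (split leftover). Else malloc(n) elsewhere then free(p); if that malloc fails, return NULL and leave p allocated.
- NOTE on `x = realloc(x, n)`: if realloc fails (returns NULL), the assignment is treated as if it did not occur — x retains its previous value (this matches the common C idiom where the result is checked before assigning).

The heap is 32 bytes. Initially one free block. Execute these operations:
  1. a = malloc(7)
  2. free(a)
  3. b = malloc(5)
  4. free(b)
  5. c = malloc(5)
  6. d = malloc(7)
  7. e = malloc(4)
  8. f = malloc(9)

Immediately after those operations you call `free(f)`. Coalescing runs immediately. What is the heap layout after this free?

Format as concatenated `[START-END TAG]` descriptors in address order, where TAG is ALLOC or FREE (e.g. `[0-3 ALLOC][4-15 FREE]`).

Op 1: a = malloc(7) -> a = 0; heap: [0-6 ALLOC][7-31 FREE]
Op 2: free(a) -> (freed a); heap: [0-31 FREE]
Op 3: b = malloc(5) -> b = 0; heap: [0-4 ALLOC][5-31 FREE]
Op 4: free(b) -> (freed b); heap: [0-31 FREE]
Op 5: c = malloc(5) -> c = 0; heap: [0-4 ALLOC][5-31 FREE]
Op 6: d = malloc(7) -> d = 5; heap: [0-4 ALLOC][5-11 ALLOC][12-31 FREE]
Op 7: e = malloc(4) -> e = 12; heap: [0-4 ALLOC][5-11 ALLOC][12-15 ALLOC][16-31 FREE]
Op 8: f = malloc(9) -> f = 16; heap: [0-4 ALLOC][5-11 ALLOC][12-15 ALLOC][16-24 ALLOC][25-31 FREE]
free(f): f = 16 -> block [16-24 ALLOC]; mark free, coalesce with adjacent free neighbors -> [0-4 ALLOC][5-11 ALLOC][12-15 ALLOC][16-31 FREE]

Answer: [0-4 ALLOC][5-11 ALLOC][12-15 ALLOC][16-31 FREE]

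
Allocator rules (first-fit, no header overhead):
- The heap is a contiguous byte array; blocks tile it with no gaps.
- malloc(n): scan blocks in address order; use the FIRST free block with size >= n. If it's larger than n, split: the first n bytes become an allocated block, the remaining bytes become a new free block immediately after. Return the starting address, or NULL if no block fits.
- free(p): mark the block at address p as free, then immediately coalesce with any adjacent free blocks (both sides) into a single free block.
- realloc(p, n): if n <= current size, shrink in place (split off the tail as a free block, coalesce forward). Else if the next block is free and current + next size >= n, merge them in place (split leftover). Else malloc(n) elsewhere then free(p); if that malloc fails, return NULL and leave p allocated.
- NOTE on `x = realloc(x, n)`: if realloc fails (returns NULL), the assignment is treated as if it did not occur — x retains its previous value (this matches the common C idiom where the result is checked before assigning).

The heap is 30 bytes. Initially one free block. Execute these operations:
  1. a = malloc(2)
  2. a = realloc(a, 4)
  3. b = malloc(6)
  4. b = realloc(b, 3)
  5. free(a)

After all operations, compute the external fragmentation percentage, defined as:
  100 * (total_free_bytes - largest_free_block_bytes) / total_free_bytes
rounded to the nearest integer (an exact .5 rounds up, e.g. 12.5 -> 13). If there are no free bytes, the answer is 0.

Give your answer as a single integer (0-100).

Op 1: a = malloc(2) -> a = 0; heap: [0-1 ALLOC][2-29 FREE]
Op 2: a = realloc(a, 4) -> a = 0; heap: [0-3 ALLOC][4-29 FREE]
Op 3: b = malloc(6) -> b = 4; heap: [0-3 ALLOC][4-9 ALLOC][10-29 FREE]
Op 4: b = realloc(b, 3) -> b = 4; heap: [0-3 ALLOC][4-6 ALLOC][7-29 FREE]
Op 5: free(a) -> (freed a); heap: [0-3 FREE][4-6 ALLOC][7-29 FREE]
Free blocks: [4 23] total_free=27 largest=23 -> 100*(27-23)/27 = 400/27 ≈ 14.815 -> rounds to 15

Answer: 15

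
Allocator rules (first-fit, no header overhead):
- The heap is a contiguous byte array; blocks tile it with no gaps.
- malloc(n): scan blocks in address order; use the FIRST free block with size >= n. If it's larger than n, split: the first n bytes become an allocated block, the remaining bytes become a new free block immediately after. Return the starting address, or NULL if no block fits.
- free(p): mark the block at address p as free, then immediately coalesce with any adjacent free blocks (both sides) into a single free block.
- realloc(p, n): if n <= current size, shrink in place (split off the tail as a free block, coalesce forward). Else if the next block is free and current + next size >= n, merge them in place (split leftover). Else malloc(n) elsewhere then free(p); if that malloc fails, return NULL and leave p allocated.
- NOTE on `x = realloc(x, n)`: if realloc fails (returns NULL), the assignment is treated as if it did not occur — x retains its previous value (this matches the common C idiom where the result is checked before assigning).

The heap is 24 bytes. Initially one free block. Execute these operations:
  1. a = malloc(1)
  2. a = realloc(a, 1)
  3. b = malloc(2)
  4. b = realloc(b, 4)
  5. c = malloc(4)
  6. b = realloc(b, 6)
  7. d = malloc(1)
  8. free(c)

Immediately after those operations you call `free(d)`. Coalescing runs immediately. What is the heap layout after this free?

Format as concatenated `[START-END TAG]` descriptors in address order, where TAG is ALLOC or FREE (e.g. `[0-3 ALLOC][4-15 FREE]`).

Answer: [0-0 ALLOC][1-8 FREE][9-14 ALLOC][15-23 FREE]

Derivation:
Op 1: a = malloc(1) -> a = 0; heap: [0-0 ALLOC][1-23 FREE]
Op 2: a = realloc(a, 1) -> a = 0; heap: [0-0 ALLOC][1-23 FREE]
Op 3: b = malloc(2) -> b = 1; heap: [0-0 ALLOC][1-2 ALLOC][3-23 FREE]
Op 4: b = realloc(b, 4) -> b = 1; heap: [0-0 ALLOC][1-4 ALLOC][5-23 FREE]
Op 5: c = malloc(4) -> c = 5; heap: [0-0 ALLOC][1-4 ALLOC][5-8 ALLOC][9-23 FREE]
Op 6: b = realloc(b, 6) -> b = 9; heap: [0-0 ALLOC][1-4 FREE][5-8 ALLOC][9-14 ALLOC][15-23 FREE]
Op 7: d = malloc(1) -> d = 1; heap: [0-0 ALLOC][1-1 ALLOC][2-4 FREE][5-8 ALLOC][9-14 ALLOC][15-23 FREE]
Op 8: free(c) -> (freed c); heap: [0-0 ALLOC][1-1 ALLOC][2-8 FREE][9-14 ALLOC][15-23 FREE]
free(d): d = 1 -> block [1-1 ALLOC]; mark free, coalesce with adjacent free neighbors -> [0-0 ALLOC][1-8 FREE][9-14 ALLOC][15-23 FREE]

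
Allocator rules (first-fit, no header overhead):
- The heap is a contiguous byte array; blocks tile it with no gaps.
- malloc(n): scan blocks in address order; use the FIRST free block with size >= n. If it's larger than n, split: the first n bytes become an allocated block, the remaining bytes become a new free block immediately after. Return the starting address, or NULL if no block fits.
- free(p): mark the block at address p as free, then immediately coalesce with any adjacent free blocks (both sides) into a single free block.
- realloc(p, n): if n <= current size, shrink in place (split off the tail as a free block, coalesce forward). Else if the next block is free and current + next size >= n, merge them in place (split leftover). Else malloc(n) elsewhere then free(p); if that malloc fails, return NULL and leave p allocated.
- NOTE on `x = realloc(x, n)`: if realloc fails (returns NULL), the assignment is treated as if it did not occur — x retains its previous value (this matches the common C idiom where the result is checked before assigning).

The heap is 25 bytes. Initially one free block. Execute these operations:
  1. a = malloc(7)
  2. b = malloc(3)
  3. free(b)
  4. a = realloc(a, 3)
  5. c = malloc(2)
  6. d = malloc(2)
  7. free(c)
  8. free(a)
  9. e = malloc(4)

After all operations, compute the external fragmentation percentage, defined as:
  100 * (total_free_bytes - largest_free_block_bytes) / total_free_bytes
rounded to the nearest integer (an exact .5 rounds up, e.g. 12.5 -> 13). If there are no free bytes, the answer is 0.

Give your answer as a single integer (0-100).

Op 1: a = malloc(7) -> a = 0; heap: [0-6 ALLOC][7-24 FREE]
Op 2: b = malloc(3) -> b = 7; heap: [0-6 ALLOC][7-9 ALLOC][10-24 FREE]
Op 3: free(b) -> (freed b); heap: [0-6 ALLOC][7-24 FREE]
Op 4: a = realloc(a, 3) -> a = 0; heap: [0-2 ALLOC][3-24 FREE]
Op 5: c = malloc(2) -> c = 3; heap: [0-2 ALLOC][3-4 ALLOC][5-24 FREE]
Op 6: d = malloc(2) -> d = 5; heap: [0-2 ALLOC][3-4 ALLOC][5-6 ALLOC][7-24 FREE]
Op 7: free(c) -> (freed c); heap: [0-2 ALLOC][3-4 FREE][5-6 ALLOC][7-24 FREE]
Op 8: free(a) -> (freed a); heap: [0-4 FREE][5-6 ALLOC][7-24 FREE]
Op 9: e = malloc(4) -> e = 0; heap: [0-3 ALLOC][4-4 FREE][5-6 ALLOC][7-24 FREE]
Free blocks: [1 18] total_free=19 largest=18 -> 100*(19-18)/19 = 100/19 ≈ 5.263 -> rounds to 5

Answer: 5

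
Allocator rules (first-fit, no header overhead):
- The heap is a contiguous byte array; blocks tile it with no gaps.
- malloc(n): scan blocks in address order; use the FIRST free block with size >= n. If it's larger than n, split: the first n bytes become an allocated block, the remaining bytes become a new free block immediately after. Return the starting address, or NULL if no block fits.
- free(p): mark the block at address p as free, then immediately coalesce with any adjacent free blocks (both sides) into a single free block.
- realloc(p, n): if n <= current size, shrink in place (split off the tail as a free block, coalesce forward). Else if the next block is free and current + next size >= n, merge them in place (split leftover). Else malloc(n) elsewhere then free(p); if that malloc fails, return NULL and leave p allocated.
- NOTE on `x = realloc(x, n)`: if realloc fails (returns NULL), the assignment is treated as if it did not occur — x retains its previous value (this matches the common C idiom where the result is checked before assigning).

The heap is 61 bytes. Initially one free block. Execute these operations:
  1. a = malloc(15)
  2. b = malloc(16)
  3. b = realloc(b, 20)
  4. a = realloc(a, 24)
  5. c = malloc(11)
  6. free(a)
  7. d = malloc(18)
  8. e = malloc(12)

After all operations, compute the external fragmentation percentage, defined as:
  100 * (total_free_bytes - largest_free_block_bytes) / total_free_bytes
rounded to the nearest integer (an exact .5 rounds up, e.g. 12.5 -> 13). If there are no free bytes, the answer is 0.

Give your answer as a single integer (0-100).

Op 1: a = malloc(15) -> a = 0; heap: [0-14 ALLOC][15-60 FREE]
Op 2: b = malloc(16) -> b = 15; heap: [0-14 ALLOC][15-30 ALLOC][31-60 FREE]
Op 3: b = realloc(b, 20) -> b = 15; heap: [0-14 ALLOC][15-34 ALLOC][35-60 FREE]
Op 4: a = realloc(a, 24) -> a = 35; heap: [0-14 FREE][15-34 ALLOC][35-58 ALLOC][59-60 FREE]
Op 5: c = malloc(11) -> c = 0; heap: [0-10 ALLOC][11-14 FREE][15-34 ALLOC][35-58 ALLOC][59-60 FREE]
Op 6: free(a) -> (freed a); heap: [0-10 ALLOC][11-14 FREE][15-34 ALLOC][35-60 FREE]
Op 7: d = malloc(18) -> d = 35; heap: [0-10 ALLOC][11-14 FREE][15-34 ALLOC][35-52 ALLOC][53-60 FREE]
Op 8: e = malloc(12) -> e = NULL; heap: [0-10 ALLOC][11-14 FREE][15-34 ALLOC][35-52 ALLOC][53-60 FREE]
Free blocks: [4 8] total_free=12 largest=8 -> 100*(12-8)/12 = 400/12 ≈ 33.333 -> rounds to 33

Answer: 33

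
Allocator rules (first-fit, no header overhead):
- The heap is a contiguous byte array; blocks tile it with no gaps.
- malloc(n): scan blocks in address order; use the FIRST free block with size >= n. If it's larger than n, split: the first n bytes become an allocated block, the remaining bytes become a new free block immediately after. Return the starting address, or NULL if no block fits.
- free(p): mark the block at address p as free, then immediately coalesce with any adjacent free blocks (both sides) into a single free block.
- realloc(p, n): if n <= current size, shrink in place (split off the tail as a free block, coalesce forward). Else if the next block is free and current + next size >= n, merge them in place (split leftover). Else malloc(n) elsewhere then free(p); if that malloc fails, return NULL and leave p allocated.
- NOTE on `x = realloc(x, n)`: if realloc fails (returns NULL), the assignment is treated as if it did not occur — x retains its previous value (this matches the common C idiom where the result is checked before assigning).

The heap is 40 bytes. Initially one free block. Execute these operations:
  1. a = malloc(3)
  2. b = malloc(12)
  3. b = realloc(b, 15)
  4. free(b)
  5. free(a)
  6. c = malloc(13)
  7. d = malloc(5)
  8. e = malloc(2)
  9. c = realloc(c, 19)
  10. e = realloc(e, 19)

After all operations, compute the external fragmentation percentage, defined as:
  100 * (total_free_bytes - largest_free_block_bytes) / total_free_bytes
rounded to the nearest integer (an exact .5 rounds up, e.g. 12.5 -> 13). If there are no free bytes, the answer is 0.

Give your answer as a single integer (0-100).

Op 1: a = malloc(3) -> a = 0; heap: [0-2 ALLOC][3-39 FREE]
Op 2: b = malloc(12) -> b = 3; heap: [0-2 ALLOC][3-14 ALLOC][15-39 FREE]
Op 3: b = realloc(b, 15) -> b = 3; heap: [0-2 ALLOC][3-17 ALLOC][18-39 FREE]
Op 4: free(b) -> (freed b); heap: [0-2 ALLOC][3-39 FREE]
Op 5: free(a) -> (freed a); heap: [0-39 FREE]
Op 6: c = malloc(13) -> c = 0; heap: [0-12 ALLOC][13-39 FREE]
Op 7: d = malloc(5) -> d = 13; heap: [0-12 ALLOC][13-17 ALLOC][18-39 FREE]
Op 8: e = malloc(2) -> e = 18; heap: [0-12 ALLOC][13-17 ALLOC][18-19 ALLOC][20-39 FREE]
Op 9: c = realloc(c, 19) -> c = 20; heap: [0-12 FREE][13-17 ALLOC][18-19 ALLOC][20-38 ALLOC][39-39 FREE]
Op 10: e = realloc(e, 19) -> NULL (e unchanged); heap: [0-12 FREE][13-17 ALLOC][18-19 ALLOC][20-38 ALLOC][39-39 FREE]
Free blocks: [13 1] total_free=14 largest=13 -> 100*(14-13)/14 = 100/14 ≈ 7.143 -> rounds to 7

Answer: 7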